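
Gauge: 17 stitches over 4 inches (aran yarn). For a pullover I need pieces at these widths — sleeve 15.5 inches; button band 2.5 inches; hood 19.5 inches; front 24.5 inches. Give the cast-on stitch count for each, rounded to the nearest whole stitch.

Rate = 17/4 = 4.25 sts per in.
sleeve: 15.5 × 4.25 = 65.88 → 66.
button band: 2.5 × 4.25 = 10.62 → 11.
hood: 19.5 × 4.25 = 82.88 → 83.
front: 24.5 × 4.25 = 104.12 → 104.

sleeve 66; button band 11; hood 83; front 104.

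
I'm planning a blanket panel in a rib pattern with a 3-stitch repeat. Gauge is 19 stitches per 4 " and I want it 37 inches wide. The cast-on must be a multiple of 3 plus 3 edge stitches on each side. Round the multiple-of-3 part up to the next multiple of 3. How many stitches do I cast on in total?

19 / 4 = 4.75 sts per inch.
37 × 4.75 = 175.75 sts.
Less 6 edge sts → 169.75 for the repeat.
Next multiple of 3: 171.
Add back 6 edge sts → 177.

177 stitches.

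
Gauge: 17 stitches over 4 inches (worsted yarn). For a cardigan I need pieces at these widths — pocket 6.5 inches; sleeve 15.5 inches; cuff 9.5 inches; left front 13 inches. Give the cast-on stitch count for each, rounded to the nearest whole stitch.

pocket 28; sleeve 66; cuff 40; left front 55.

Rate = 17/4 = 4.25 sts per in.
pocket: 6.5 × 4.25 = 27.62 → 28.
sleeve: 15.5 × 4.25 = 65.88 → 66.
cuff: 9.5 × 4.25 = 40.38 → 40.
left front: 13 × 4.25 = 55.25 → 55.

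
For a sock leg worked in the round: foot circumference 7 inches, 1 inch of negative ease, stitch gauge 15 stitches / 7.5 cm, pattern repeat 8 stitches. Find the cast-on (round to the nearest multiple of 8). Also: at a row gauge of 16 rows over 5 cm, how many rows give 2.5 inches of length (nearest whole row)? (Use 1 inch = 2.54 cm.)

Finished = 7 − 1 = 6 inches.
6 inches × 2.54 = 15.24 cm.
15/7.5 = 2 sts per cm; 15.24 × 2 = 30.48 sts.
Nearest multiple of 8 → 32.
2.5 inches = 6.35 cm; × 3.2 = 20.32 → 20 rows.

Cast on 32 stitches; work 20 rows.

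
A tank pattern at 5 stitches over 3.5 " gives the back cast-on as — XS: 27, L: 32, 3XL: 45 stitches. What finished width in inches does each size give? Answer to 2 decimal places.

XS 18.90 inches; L 22.40 inches; 3XL 31.50 inches.

5/3.5 = 1.429 sts per in.
XS: 27 / 1.429 = 18.900 → 18.90 in.
L: 32 / 1.429 = 22.400 → 22.40 in.
3XL: 45 / 1.429 = 31.500 → 31.50 in.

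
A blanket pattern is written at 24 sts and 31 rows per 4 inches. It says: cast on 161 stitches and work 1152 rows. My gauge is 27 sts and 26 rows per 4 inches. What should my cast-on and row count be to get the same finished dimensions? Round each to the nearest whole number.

Stitches: 161 × 27/24 = 181.12 → 181.
Rows: 1152 × 26/31 = 966.19 → 966.

Cast on 181 stitches; work 966 rows.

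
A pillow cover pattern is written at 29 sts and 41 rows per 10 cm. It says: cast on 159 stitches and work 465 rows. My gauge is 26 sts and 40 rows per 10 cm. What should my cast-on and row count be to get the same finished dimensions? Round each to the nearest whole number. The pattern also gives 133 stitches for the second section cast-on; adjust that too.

Cast on 143 stitches; work 454 rows; second section cast-on 119 stitches.

Stitches: 159 × 26/29 = 142.55 → 143.
Rows: 465 × 40/41 = 453.66 → 454.
second section cast-on: 133 × 26/29 = 119.24 → 119.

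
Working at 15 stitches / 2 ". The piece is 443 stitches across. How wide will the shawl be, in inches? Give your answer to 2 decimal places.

15 stitches / 2 inch = 7.5 stitches per inch.
443 / 7.5 = 59.067 inches.

59.07 inches.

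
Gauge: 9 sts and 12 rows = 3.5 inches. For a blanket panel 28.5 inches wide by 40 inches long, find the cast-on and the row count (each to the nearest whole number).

Stitch gauge = 9/3.5 = 2.571 sts/in; 28.5 × 2.571 = 73.29 → 73 sts.
Row gauge = 12/3.5 = 3.429 rows/in; 40 × 3.429 = 137.14 → 137 rows.

Cast on 73 stitches and work 137 rows.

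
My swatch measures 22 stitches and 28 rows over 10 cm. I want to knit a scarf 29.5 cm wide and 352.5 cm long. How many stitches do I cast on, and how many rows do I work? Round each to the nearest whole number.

Cast on 65 stitches and work 987 rows.

Stitch gauge = 22/10 = 2.2 sts/cm; 29.5 × 2.2 = 64.90 → 65 sts.
Row gauge = 28/10 = 2.8 rows/cm; 352.5 × 2.8 = 987.00 → 987 rows.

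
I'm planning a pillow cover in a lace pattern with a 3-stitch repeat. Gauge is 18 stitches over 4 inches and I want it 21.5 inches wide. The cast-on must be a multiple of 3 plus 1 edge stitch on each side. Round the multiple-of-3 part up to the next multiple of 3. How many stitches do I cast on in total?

98 stitches.

18 / 4 = 4.5 sts per inch.
21.5 × 4.5 = 96.75 sts.
Less 2 edge sts → 94.75 for the repeat.
Next multiple of 3: 96.
Add back 2 edge sts → 98.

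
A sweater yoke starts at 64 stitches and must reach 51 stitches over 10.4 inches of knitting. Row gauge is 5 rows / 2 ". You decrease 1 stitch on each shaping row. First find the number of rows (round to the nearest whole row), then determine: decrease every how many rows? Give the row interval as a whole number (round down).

Rows = 10.4 × 2.5 = 26.0 → 26 rows.
Stitches to remove: 13 → 13 shaping rows (at 1 st each).
26 / 13 = 2.00 → every 2 rows.

Decrease every 2nd row.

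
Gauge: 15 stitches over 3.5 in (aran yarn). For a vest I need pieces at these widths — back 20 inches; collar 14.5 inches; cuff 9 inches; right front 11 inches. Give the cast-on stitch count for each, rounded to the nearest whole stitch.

back 86; collar 62; cuff 39; right front 47.

Rate = 15/3.5 = 4.286 sts per in.
back: 20 × 4.286 = 85.71 → 86.
collar: 14.5 × 4.286 = 62.14 → 62.
cuff: 9 × 4.286 = 38.57 → 39.
right front: 11 × 4.286 = 47.14 → 47.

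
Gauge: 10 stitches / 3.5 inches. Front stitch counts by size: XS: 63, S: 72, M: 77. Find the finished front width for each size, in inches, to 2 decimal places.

XS 22.05 inches; S 25.20 inches; M 26.95 inches.

10/3.5 = 2.857 sts per in.
XS: 63 / 2.857 = 22.050 → 22.05 in.
S: 72 / 2.857 = 25.200 → 25.20 in.
M: 77 / 2.857 = 26.950 → 26.95 in.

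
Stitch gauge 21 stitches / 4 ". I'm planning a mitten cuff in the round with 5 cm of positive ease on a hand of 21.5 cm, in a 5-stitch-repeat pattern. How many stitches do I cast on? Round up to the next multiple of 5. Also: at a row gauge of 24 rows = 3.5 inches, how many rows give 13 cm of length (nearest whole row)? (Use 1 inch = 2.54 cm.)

Finished = 21.5 + 5 = 26.5 cm.
26.5 cm × 1/2.54 = 10.43 inches.
21/4 = 5.25 sts per in; 10.43 × 5.25 = 54.77 sts.
Next multiple of 5 → 55.
13 cm = 5.12 inches; × 6.857 = 35.10 → 35 rows.

Cast on 55 stitches; work 35 rows.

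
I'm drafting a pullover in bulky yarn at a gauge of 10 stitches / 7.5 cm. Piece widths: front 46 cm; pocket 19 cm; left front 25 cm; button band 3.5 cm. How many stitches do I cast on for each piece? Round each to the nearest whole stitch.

Rate = 10/7.5 = 1.333 sts per cm.
front: 46 × 1.333 = 61.33 → 61.
pocket: 19 × 1.333 = 25.33 → 25.
left front: 25 × 1.333 = 33.33 → 33.
button band: 3.5 × 1.333 = 4.67 → 5.

front 61; pocket 25; left front 33; button band 5.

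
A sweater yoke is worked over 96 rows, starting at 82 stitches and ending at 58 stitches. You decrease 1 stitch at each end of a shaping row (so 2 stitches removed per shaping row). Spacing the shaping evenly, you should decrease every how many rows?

Stitches to remove: |58 − 82| = 24.
Shaping rows needed: 24 / 2 = 12.
96 rows / 12 = every 8 rows.

Decrease every 8th row.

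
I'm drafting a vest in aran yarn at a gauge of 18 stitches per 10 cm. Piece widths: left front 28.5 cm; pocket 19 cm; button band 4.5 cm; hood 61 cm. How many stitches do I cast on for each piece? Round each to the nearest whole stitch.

Rate = 18/10 = 1.8 sts per cm.
left front: 28.5 × 1.8 = 51.30 → 51.
pocket: 19 × 1.8 = 34.20 → 34.
button band: 4.5 × 1.8 = 8.10 → 8.
hood: 61 × 1.8 = 109.80 → 110.

left front 51; pocket 34; button band 8; hood 110.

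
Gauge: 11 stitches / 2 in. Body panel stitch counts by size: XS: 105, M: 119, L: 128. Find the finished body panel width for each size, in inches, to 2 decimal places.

XS 19.09 inches; M 21.64 inches; L 23.27 inches.

11/2 = 5.5 sts per in.
XS: 105 / 5.5 = 19.091 → 19.09 in.
M: 119 / 5.5 = 21.636 → 21.64 in.
L: 128 / 5.5 = 23.273 → 23.27 in.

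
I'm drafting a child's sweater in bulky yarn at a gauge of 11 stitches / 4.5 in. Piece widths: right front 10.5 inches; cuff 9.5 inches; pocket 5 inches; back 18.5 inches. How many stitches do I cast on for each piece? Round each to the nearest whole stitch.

right front 26; cuff 23; pocket 12; back 45.

Rate = 11/4.5 = 2.444 sts per in.
right front: 10.5 × 2.444 = 25.67 → 26.
cuff: 9.5 × 2.444 = 23.22 → 23.
pocket: 5 × 2.444 = 12.22 → 12.
back: 18.5 × 2.444 = 45.22 → 45.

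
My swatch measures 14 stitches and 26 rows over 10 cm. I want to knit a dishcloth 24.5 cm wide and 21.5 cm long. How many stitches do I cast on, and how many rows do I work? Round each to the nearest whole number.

Cast on 34 stitches and work 56 rows.

Stitch gauge = 14/10 = 1.4 sts/cm; 24.5 × 1.4 = 34.30 → 34 sts.
Row gauge = 26/10 = 2.6 rows/cm; 21.5 × 2.6 = 55.90 → 56 rows.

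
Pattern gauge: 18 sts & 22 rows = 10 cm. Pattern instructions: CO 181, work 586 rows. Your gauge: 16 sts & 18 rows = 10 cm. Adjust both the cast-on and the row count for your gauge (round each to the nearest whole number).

Cast on 161 stitches; work 479 rows.

Stitches: 181 × 16/18 = 160.89 → 161.
Rows: 586 × 18/22 = 479.45 → 479.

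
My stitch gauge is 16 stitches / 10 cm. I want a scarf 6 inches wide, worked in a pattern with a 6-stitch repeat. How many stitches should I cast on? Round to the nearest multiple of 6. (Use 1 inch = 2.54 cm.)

24 stitches.

6 in = 6 × 2.54 = 15.24 cm.
16 / 10 = 1.6 sts/cm.
15.24 × 1.6 = 24.38 sts.
→ 24.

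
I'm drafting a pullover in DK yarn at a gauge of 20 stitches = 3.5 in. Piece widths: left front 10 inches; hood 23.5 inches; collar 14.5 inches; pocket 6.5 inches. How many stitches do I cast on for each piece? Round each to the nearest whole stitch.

left front 57; hood 134; collar 83; pocket 37.

Rate = 20/3.5 = 5.714 sts per in.
left front: 10 × 5.714 = 57.14 → 57.
hood: 23.5 × 5.714 = 134.29 → 134.
collar: 14.5 × 5.714 = 82.86 → 83.
pocket: 6.5 × 5.714 = 37.14 → 37.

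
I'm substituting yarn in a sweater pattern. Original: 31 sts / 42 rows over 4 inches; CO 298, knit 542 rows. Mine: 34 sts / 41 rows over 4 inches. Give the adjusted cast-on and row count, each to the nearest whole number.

Stitches: 298 × 34/31 = 326.84 → 327.
Rows: 542 × 41/42 = 529.10 → 529.

Cast on 327 stitches; work 529 rows.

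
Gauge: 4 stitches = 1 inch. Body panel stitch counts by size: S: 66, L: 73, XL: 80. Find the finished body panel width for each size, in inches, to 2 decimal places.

4/1 = 4 sts per in.
S: 66 / 4 = 16.500 → 16.50 in.
L: 73 / 4 = 18.250 → 18.25 in.
XL: 80 / 4 = 20.000 → 20.00 in.

S 16.50 inches; L 18.25 inches; XL 20.00 inches.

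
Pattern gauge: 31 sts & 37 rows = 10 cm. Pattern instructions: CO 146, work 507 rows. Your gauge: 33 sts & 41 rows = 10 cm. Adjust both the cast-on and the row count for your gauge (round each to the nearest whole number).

Stitches: 146 × 33/31 = 155.42 → 155.
Rows: 507 × 41/37 = 561.81 → 562.

Cast on 155 stitches; work 562 rows.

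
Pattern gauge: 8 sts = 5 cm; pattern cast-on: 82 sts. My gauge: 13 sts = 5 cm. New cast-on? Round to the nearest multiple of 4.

CO 132 sts.

Scale factor = 13 / 8 = 1.625.
82 × 13 / 8 = 133.25 sts.
→ 132 sts.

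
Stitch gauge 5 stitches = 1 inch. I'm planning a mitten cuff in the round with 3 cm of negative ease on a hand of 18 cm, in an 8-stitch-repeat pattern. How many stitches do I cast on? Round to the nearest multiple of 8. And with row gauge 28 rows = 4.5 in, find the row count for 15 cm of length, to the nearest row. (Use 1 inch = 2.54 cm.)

Cast on 32 stitches; work 37 rows.

Finished = 18 − 3 = 15 cm.
15 cm × 1/2.54 = 5.91 inches.
5/1 = 5 sts per in; 5.91 × 5 = 29.53 sts.
Nearest multiple of 8 → 32.
15 cm = 5.91 inches; × 6.222 = 36.75 → 37 rows.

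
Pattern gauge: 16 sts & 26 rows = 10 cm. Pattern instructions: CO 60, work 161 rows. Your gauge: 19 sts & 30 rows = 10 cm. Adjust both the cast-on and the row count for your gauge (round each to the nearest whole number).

Cast on 71 stitches; work 186 rows.

Stitches: 60 × 19/16 = 71.25 → 71.
Rows: 161 × 30/26 = 185.77 → 186.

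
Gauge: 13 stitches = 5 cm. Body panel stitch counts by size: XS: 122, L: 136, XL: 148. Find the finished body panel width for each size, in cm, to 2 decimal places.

13/5 = 2.6 sts per cm.
XS: 122 / 2.6 = 46.923 → 46.92 cm.
L: 136 / 2.6 = 52.308 → 52.31 cm.
XL: 148 / 2.6 = 56.923 → 56.92 cm.

XS 46.92 cm; L 52.31 cm; XL 56.92 cm.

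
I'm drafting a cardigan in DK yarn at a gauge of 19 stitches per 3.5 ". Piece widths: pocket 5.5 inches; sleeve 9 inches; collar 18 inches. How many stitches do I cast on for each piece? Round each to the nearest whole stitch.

pocket 30; sleeve 49; collar 98.

Rate = 19/3.5 = 5.429 sts per in.
pocket: 5.5 × 5.429 = 29.86 → 30.
sleeve: 9 × 5.429 = 48.86 → 49.
collar: 18 × 5.429 = 97.71 → 98.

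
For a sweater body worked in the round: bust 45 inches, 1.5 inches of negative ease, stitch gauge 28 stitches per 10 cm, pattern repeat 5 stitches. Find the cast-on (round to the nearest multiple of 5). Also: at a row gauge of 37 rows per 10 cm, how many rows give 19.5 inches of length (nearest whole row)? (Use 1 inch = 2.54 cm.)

Cast on 310 stitches; work 183 rows.

Finished = 45 − 1.5 = 43.5 inches.
43.5 inches × 2.54 = 110.49 cm.
28/10 = 2.8 sts per cm; 110.49 × 2.8 = 309.37 sts.
Nearest multiple of 5 → 310.
19.5 inches = 49.53 cm; × 3.7 = 183.26 → 183 rows.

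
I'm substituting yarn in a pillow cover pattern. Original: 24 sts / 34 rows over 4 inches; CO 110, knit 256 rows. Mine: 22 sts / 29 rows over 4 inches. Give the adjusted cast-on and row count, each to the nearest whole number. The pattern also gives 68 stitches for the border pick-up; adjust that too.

Cast on 101 stitches; work 218 rows; border pick-up 62 stitches.

Stitches: 110 × 22/24 = 100.83 → 101.
Rows: 256 × 29/34 = 218.35 → 218.
border pick-up: 68 × 22/24 = 62.33 → 62.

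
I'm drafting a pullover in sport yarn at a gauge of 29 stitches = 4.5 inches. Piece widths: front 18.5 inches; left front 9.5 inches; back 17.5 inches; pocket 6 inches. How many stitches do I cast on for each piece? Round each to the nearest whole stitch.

Rate = 29/4.5 = 6.444 sts per in.
front: 18.5 × 6.444 = 119.22 → 119.
left front: 9.5 × 6.444 = 61.22 → 61.
back: 17.5 × 6.444 = 112.78 → 113.
pocket: 6 × 6.444 = 38.67 → 39.

front 119; left front 61; back 113; pocket 39.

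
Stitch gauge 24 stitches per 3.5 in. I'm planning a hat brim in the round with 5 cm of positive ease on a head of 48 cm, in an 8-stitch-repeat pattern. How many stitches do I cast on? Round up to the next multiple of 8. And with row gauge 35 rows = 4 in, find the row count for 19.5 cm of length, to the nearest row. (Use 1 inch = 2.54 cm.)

Finished = 48 + 5 = 53 cm.
53 cm × 1/2.54 = 20.87 inches.
24/3.5 = 6.857 sts per in; 20.87 × 6.857 = 143.08 sts.
Next multiple of 8 → 144.
19.5 cm = 7.68 inches; × 8.75 = 67.18 → 67 rows.

Cast on 144 stitches; work 67 rows.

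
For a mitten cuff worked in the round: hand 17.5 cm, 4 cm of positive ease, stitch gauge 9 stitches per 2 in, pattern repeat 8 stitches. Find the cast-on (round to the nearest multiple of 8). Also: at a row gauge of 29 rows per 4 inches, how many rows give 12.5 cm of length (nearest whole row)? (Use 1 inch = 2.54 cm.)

Cast on 40 stitches; work 36 rows.

Finished = 17.5 + 4 = 21.5 cm.
21.5 cm × 1/2.54 = 8.46 inches.
9/2 = 4.5 sts per in; 8.46 × 4.5 = 38.09 sts.
Nearest multiple of 8 → 40.
12.5 cm = 4.92 inches; × 7.25 = 35.68 → 36 rows.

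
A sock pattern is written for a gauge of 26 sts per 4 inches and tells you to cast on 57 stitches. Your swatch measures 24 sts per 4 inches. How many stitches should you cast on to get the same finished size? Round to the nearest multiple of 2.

Scale factor = 24 / 26 = 0.923.
57 × 24 / 26 = 52.62 sts.
→ 52 sts.

52 stitches.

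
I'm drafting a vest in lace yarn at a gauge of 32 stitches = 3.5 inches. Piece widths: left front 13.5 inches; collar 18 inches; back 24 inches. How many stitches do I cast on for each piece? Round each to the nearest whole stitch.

Rate = 32/3.5 = 9.143 sts per in.
left front: 13.5 × 9.143 = 123.43 → 123.
collar: 18 × 9.143 = 164.57 → 165.
back: 24 × 9.143 = 219.43 → 219.

left front 123; collar 165; back 219.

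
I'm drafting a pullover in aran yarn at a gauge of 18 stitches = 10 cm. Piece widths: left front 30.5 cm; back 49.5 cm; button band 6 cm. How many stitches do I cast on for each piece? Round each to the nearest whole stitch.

left front 55; back 89; button band 11.

Rate = 18/10 = 1.8 sts per cm.
left front: 30.5 × 1.8 = 54.90 → 55.
back: 49.5 × 1.8 = 89.10 → 89.
button band: 6 × 1.8 = 10.80 → 11.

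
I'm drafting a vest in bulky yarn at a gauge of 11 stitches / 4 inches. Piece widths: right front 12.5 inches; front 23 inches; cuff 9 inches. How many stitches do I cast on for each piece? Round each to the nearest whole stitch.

Rate = 11/4 = 2.75 sts per in.
right front: 12.5 × 2.75 = 34.38 → 34.
front: 23 × 2.75 = 63.25 → 63.
cuff: 9 × 2.75 = 24.75 → 25.

right front 34; front 63; cuff 25.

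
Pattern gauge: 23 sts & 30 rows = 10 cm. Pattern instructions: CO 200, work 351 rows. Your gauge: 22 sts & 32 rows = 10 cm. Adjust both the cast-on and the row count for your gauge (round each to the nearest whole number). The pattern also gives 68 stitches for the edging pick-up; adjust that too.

Stitches: 200 × 22/23 = 191.30 → 191.
Rows: 351 × 32/30 = 374.40 → 374.
edging pick-up: 68 × 22/23 = 65.04 → 65.

Cast on 191 stitches; work 374 rows; edging pick-up 65 stitches.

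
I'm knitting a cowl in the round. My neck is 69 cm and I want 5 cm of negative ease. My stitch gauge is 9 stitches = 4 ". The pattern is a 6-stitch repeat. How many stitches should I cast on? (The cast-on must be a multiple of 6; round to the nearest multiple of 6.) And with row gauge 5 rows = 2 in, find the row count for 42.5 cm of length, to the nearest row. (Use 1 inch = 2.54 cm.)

Cast on 54 stitches; work 42 rows.

Finished = 69 − 5 = 64 cm.
64 cm × 1/2.54 = 25.20 inches.
9/4 = 2.25 sts per in; 25.20 × 2.25 = 56.69 sts.
Nearest multiple of 6 → 54.
42.5 cm = 16.73 inches; × 2.5 = 41.83 → 42 rows.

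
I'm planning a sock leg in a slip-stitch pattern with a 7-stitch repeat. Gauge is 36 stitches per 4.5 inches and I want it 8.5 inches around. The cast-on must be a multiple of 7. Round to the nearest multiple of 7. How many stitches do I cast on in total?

36 / 4.5 = 8 sts per inch.
8.5 × 8 = 68.00 sts.
Nearest multiple of 7: 70.

CO 70 sts.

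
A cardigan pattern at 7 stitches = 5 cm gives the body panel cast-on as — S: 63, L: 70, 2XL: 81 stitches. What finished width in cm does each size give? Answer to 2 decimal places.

S 45.00 cm; L 50.00 cm; 2XL 57.86 cm.

7/5 = 1.4 sts per cm.
S: 63 / 1.4 = 45.000 → 45.00 cm.
L: 70 / 1.4 = 50.000 → 50.00 cm.
2XL: 81 / 1.4 = 57.857 → 57.86 cm.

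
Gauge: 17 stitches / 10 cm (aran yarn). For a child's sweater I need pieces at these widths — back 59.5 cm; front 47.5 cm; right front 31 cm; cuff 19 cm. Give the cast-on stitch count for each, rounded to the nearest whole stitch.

back 101; front 81; right front 53; cuff 32.

Rate = 17/10 = 1.7 sts per cm.
back: 59.5 × 1.7 = 101.15 → 101.
front: 47.5 × 1.7 = 80.75 → 81.
right front: 31 × 1.7 = 52.70 → 53.
cuff: 19 × 1.7 = 32.30 → 32.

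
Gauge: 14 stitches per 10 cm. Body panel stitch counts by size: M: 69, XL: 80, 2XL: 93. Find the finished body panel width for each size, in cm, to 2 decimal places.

14/10 = 1.4 sts per cm.
M: 69 / 1.4 = 49.286 → 49.29 cm.
XL: 80 / 1.4 = 57.143 → 57.14 cm.
2XL: 93 / 1.4 = 66.429 → 66.43 cm.

M 49.29 cm; XL 57.14 cm; 2XL 66.43 cm.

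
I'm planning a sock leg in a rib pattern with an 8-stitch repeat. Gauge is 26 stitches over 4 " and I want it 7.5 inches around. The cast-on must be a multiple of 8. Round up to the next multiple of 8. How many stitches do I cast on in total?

26 / 4 = 6.5 sts per inch.
7.5 × 6.5 = 48.75 sts.
Next multiple of 8: 56.

Cast on 56 stitches.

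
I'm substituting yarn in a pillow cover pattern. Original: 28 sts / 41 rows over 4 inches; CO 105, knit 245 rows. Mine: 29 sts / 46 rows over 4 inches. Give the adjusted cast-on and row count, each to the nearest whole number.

Stitches: 105 × 29/28 = 108.75 → 109.
Rows: 245 × 46/41 = 274.88 → 275.

Cast on 109 stitches; work 275 rows.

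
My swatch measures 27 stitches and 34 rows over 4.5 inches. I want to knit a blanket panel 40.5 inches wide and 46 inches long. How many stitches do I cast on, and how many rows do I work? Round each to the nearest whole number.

Stitch gauge = 27/4.5 = 6 sts/in; 40.5 × 6 = 243.00 → 243 sts.
Row gauge = 34/4.5 = 7.556 rows/in; 46 × 7.556 = 347.56 → 348 rows.

Cast on 243 stitches and work 348 rows.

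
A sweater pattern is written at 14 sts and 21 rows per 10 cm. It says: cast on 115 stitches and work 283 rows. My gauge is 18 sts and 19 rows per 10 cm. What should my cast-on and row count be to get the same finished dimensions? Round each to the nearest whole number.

Stitches: 115 × 18/14 = 147.86 → 148.
Rows: 283 × 19/21 = 256.05 → 256.

Cast on 148 stitches; work 256 rows.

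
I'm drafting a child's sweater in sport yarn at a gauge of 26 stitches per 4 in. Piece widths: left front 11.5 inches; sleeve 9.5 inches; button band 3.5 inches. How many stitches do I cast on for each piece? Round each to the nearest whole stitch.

Rate = 26/4 = 6.5 sts per in.
left front: 11.5 × 6.5 = 74.75 → 75.
sleeve: 9.5 × 6.5 = 61.75 → 62.
button band: 3.5 × 6.5 = 22.75 → 23.

left front 75; sleeve 62; button band 23.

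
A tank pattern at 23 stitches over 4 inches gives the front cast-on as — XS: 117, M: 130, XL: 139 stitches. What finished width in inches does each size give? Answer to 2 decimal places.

23/4 = 5.75 sts per in.
XS: 117 / 5.75 = 20.348 → 20.35 in.
M: 130 / 5.75 = 22.609 → 22.61 in.
XL: 139 / 5.75 = 24.174 → 24.17 in.

XS 20.35 inches; M 22.61 inches; XL 24.17 inches.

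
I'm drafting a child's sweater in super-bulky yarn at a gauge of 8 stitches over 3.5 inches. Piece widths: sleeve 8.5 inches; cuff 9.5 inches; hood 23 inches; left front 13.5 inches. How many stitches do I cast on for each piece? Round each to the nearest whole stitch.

sleeve 19; cuff 22; hood 53; left front 31.

Rate = 8/3.5 = 2.286 sts per in.
sleeve: 8.5 × 2.286 = 19.43 → 19.
cuff: 9.5 × 2.286 = 21.71 → 22.
hood: 23 × 2.286 = 52.57 → 53.
left front: 13.5 × 2.286 = 30.86 → 31.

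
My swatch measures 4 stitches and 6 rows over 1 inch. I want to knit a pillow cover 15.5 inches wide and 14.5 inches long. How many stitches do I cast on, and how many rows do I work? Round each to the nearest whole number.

Cast on 62 stitches and work 87 rows.

Stitch gauge = 4/1 = 4 sts/in; 15.5 × 4 = 62.00 → 62 sts.
Row gauge = 6/1 = 6 rows/in; 14.5 × 6 = 87.00 → 87 rows.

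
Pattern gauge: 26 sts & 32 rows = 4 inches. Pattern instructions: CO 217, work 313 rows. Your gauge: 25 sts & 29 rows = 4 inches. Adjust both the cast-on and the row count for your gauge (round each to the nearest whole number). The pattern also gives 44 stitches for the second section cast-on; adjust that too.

Stitches: 217 × 25/26 = 208.65 → 209.
Rows: 313 × 29/32 = 283.66 → 284.
second section cast-on: 44 × 25/26 = 42.31 → 42.

Cast on 209 stitches; work 284 rows; second section cast-on 42 stitches.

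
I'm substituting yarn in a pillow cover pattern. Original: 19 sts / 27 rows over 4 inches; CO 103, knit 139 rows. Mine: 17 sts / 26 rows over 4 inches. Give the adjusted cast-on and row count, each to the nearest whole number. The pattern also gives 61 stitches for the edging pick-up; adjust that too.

Stitches: 103 × 17/19 = 92.16 → 92.
Rows: 139 × 26/27 = 133.85 → 134.
edging pick-up: 61 × 17/19 = 54.58 → 55.

Cast on 92 stitches; work 134 rows; edging pick-up 55 stitches.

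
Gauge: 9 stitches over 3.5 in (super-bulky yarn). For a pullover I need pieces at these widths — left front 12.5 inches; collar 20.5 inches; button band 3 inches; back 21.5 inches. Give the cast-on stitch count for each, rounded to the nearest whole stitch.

Rate = 9/3.5 = 2.571 sts per in.
left front: 12.5 × 2.571 = 32.14 → 32.
collar: 20.5 × 2.571 = 52.71 → 53.
button band: 3 × 2.571 = 7.71 → 8.
back: 21.5 × 2.571 = 55.29 → 55.

left front 32; collar 53; button band 8; back 55.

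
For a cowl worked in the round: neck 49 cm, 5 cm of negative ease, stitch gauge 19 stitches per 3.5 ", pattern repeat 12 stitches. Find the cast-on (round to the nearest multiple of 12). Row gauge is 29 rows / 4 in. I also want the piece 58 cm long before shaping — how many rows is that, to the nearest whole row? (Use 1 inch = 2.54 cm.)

Cast on 96 stitches; work 166 rows.

Finished = 49 − 5 = 44 cm.
44 cm × 1/2.54 = 17.32 inches.
19/3.5 = 5.429 sts per in; 17.32 × 5.429 = 94.04 sts.
Nearest multiple of 12 → 96.
58 cm = 22.83 inches; × 7.25 = 165.55 → 166 rows.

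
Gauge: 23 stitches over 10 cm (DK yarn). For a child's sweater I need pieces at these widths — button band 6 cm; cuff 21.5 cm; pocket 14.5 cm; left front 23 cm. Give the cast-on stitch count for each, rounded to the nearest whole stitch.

Rate = 23/10 = 2.3 sts per cm.
button band: 6 × 2.3 = 13.80 → 14.
cuff: 21.5 × 2.3 = 49.45 → 49.
pocket: 14.5 × 2.3 = 33.35 → 33.
left front: 23 × 2.3 = 52.90 → 53.

button band 14; cuff 49; pocket 33; left front 53.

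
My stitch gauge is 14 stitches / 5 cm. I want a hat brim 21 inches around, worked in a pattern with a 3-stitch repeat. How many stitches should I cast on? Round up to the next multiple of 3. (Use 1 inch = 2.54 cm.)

21 in = 21 × 2.54 = 53.34 cm.
14 / 5 = 2.8 sts/cm.
53.34 × 2.8 = 149.35 sts.
→ 150.

CO 150 sts.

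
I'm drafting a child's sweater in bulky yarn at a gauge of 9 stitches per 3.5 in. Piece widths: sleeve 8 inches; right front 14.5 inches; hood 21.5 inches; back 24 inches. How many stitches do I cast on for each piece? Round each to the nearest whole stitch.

Rate = 9/3.5 = 2.571 sts per in.
sleeve: 8 × 2.571 = 20.57 → 21.
right front: 14.5 × 2.571 = 37.29 → 37.
hood: 21.5 × 2.571 = 55.29 → 55.
back: 24 × 2.571 = 61.71 → 62.

sleeve 21; right front 37; hood 55; back 62.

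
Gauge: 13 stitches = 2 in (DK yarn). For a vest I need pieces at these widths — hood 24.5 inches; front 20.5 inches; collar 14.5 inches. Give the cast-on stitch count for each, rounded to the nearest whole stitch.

hood 159; front 133; collar 94.

Rate = 13/2 = 6.5 sts per in.
hood: 24.5 × 6.5 = 159.25 → 159.
front: 20.5 × 6.5 = 133.25 → 133.
collar: 14.5 × 6.5 = 94.25 → 94.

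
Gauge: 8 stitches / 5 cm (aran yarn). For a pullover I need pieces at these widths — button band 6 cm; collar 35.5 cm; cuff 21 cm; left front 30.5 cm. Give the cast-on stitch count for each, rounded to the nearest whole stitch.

Rate = 8/5 = 1.6 sts per cm.
button band: 6 × 1.6 = 9.60 → 10.
collar: 35.5 × 1.6 = 56.80 → 57.
cuff: 21 × 1.6 = 33.60 → 34.
left front: 30.5 × 1.6 = 48.80 → 49.

button band 10; collar 57; cuff 34; left front 49.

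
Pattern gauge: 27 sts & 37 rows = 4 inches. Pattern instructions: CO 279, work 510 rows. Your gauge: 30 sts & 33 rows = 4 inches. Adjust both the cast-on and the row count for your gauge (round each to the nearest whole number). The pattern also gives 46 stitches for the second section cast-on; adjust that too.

Cast on 310 stitches; work 455 rows; second section cast-on 51 stitches.

Stitches: 279 × 30/27 = 310.00 → 310.
Rows: 510 × 33/37 = 454.86 → 455.
second section cast-on: 46 × 30/27 = 51.11 → 51.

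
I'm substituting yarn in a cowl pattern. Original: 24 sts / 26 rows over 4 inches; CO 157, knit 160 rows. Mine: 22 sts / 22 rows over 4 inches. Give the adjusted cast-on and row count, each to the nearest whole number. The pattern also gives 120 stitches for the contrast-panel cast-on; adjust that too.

Stitches: 157 × 22/24 = 143.92 → 144.
Rows: 160 × 22/26 = 135.38 → 135.
contrast-panel cast-on: 120 × 22/24 = 110.00 → 110.

Cast on 144 stitches; work 135 rows; contrast-panel cast-on 110 stitches.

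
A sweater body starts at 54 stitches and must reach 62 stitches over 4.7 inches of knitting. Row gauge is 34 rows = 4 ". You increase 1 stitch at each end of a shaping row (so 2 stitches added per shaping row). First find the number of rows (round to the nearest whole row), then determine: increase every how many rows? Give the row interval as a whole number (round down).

Rows = 4.7 × 8.5 = 40.0 → 40 rows.
Stitches to add: 8 → 4 shaping rows (at 2 st each).
40 / 4 = 10.00 → every 10 rows.

Increase every 10th row.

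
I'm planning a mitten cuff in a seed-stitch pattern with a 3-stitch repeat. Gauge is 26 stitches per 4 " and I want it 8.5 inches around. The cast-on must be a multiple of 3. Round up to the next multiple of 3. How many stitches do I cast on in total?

26 / 4 = 6.5 sts per inch.
8.5 × 6.5 = 55.25 sts.
Next multiple of 3: 57.

CO 57 sts.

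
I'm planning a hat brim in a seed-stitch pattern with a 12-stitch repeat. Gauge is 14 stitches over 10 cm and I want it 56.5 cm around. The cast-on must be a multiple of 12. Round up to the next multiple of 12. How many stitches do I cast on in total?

84 stitches.

14 / 10 = 1.4 sts per cm.
56.5 × 1.4 = 79.10 sts.
Next multiple of 12: 84.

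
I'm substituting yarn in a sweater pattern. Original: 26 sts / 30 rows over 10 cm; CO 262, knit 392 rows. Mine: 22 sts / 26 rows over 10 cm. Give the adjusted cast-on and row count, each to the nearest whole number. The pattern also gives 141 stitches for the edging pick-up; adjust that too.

Cast on 222 stitches; work 340 rows; edging pick-up 119 stitches.

Stitches: 262 × 22/26 = 221.69 → 222.
Rows: 392 × 26/30 = 339.73 → 340.
edging pick-up: 141 × 22/26 = 119.31 → 119.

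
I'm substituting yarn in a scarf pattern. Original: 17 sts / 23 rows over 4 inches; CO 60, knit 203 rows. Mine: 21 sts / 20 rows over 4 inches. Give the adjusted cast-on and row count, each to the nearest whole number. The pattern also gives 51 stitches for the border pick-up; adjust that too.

Cast on 74 stitches; work 177 rows; border pick-up 63 stitches.

Stitches: 60 × 21/17 = 74.12 → 74.
Rows: 203 × 20/23 = 176.52 → 177.
border pick-up: 51 × 21/17 = 63.00 → 63.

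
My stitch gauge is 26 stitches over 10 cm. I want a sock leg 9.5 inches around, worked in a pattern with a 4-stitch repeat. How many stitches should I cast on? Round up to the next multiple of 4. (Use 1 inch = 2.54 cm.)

64 stitches.

9.5 in = 9.5 × 2.54 = 24.13 cm.
26 / 10 = 2.6 sts/cm.
24.13 × 2.6 = 62.74 sts.
→ 64.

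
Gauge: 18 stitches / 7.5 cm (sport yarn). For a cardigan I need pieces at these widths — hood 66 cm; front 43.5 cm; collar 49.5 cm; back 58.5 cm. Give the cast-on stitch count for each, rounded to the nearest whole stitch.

Rate = 18/7.5 = 2.4 sts per cm.
hood: 66 × 2.4 = 158.40 → 158.
front: 43.5 × 2.4 = 104.40 → 104.
collar: 49.5 × 2.4 = 118.80 → 119.
back: 58.5 × 2.4 = 140.40 → 140.

hood 158; front 104; collar 119; back 140.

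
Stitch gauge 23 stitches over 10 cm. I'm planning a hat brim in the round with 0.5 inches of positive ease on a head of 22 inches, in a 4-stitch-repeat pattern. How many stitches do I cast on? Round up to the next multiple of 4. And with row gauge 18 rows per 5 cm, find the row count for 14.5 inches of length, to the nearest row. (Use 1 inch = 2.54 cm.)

Finished = 22 + 0.5 = 22.5 inches.
22.5 inches × 2.54 = 57.15 cm.
23/10 = 2.3 sts per cm; 57.15 × 2.3 = 131.44 sts.
Next multiple of 4 → 132.
14.5 inches = 36.83 cm; × 3.6 = 132.59 → 133 rows.

Cast on 132 stitches; work 133 rows.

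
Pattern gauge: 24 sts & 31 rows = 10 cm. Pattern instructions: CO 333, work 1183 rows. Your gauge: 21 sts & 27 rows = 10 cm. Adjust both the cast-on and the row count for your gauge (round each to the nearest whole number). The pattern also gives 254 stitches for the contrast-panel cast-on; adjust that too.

Cast on 291 stitches; work 1030 rows; contrast-panel cast-on 222 stitches.

Stitches: 333 × 21/24 = 291.38 → 291.
Rows: 1183 × 27/31 = 1030.35 → 1030.
contrast-panel cast-on: 254 × 21/24 = 222.25 → 222.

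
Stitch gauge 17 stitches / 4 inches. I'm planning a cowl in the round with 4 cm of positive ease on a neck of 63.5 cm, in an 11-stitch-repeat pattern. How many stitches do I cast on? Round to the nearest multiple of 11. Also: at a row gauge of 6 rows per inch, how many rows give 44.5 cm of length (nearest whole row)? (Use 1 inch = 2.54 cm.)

Cast on 110 stitches; work 105 rows.

Finished = 63.5 + 4 = 67.5 cm.
67.5 cm × 1/2.54 = 26.57 inches.
17/4 = 4.25 sts per in; 26.57 × 4.25 = 112.94 sts.
Nearest multiple of 11 → 110.
44.5 cm = 17.52 inches; × 6 = 105.12 → 105 rows.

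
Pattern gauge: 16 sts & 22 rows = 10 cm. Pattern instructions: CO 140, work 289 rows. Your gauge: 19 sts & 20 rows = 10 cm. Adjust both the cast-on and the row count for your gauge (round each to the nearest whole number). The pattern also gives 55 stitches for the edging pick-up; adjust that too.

Stitches: 140 × 19/16 = 166.25 → 166.
Rows: 289 × 20/22 = 262.73 → 263.
edging pick-up: 55 × 19/16 = 65.31 → 65.

Cast on 166 stitches; work 263 rows; edging pick-up 65 stitches.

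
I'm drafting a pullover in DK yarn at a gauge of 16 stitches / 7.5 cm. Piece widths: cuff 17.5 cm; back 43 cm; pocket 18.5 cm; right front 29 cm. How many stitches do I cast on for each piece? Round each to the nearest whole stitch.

cuff 37; back 92; pocket 39; right front 62.

Rate = 16/7.5 = 2.133 sts per cm.
cuff: 17.5 × 2.133 = 37.33 → 37.
back: 43 × 2.133 = 91.73 → 92.
pocket: 18.5 × 2.133 = 39.47 → 39.
right front: 29 × 2.133 = 61.87 → 62.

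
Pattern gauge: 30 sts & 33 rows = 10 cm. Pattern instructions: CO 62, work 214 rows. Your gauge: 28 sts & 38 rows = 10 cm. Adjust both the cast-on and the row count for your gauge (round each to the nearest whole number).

Stitches: 62 × 28/30 = 57.87 → 58.
Rows: 214 × 38/33 = 246.42 → 246.

Cast on 58 stitches; work 246 rows.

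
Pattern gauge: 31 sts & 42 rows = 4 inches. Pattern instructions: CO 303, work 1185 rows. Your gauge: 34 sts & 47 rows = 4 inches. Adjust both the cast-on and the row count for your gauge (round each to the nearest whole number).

Stitches: 303 × 34/31 = 332.32 → 332.
Rows: 1185 × 47/42 = 1326.07 → 1326.

Cast on 332 stitches; work 1326 rows.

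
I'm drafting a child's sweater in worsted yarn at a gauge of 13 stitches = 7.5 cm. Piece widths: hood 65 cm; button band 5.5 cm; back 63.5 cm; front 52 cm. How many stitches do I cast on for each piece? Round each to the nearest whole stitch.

hood 113; button band 10; back 110; front 90.

Rate = 13/7.5 = 1.733 sts per cm.
hood: 65 × 1.733 = 112.67 → 113.
button band: 5.5 × 1.733 = 9.53 → 10.
back: 63.5 × 1.733 = 110.07 → 110.
front: 52 × 1.733 = 90.13 → 90.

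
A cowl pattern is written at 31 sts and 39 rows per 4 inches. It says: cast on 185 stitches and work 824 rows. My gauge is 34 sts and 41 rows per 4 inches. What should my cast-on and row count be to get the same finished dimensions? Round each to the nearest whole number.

Cast on 203 stitches; work 866 rows.

Stitches: 185 × 34/31 = 202.90 → 203.
Rows: 824 × 41/39 = 866.26 → 866.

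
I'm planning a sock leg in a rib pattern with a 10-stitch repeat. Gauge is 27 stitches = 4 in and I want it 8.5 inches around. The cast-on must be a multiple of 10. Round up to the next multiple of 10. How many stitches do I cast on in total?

CO 60 sts.

27 / 4 = 6.75 sts per inch.
8.5 × 6.75 = 57.38 sts.
Next multiple of 10: 60.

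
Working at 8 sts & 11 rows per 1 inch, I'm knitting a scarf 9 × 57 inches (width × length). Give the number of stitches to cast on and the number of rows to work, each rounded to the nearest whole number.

Stitch gauge = 8/1 = 8 sts/in; 9 × 8 = 72.00 → 72 sts.
Row gauge = 11/1 = 11 rows/in; 57 × 11 = 627.00 → 627 rows.

Cast on 72 stitches and work 627 rows.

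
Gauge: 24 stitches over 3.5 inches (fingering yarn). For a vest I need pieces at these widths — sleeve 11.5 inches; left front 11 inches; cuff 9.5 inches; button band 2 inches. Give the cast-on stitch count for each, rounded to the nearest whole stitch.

sleeve 79; left front 75; cuff 65; button band 14.

Rate = 24/3.5 = 6.857 sts per in.
sleeve: 11.5 × 6.857 = 78.86 → 79.
left front: 11 × 6.857 = 75.43 → 75.
cuff: 9.5 × 6.857 = 65.14 → 65.
button band: 2 × 6.857 = 13.71 → 14.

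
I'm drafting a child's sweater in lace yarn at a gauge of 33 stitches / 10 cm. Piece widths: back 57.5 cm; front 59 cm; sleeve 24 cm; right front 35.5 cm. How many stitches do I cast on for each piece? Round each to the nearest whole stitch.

Rate = 33/10 = 3.3 sts per cm.
back: 57.5 × 3.3 = 189.75 → 190.
front: 59 × 3.3 = 194.70 → 195.
sleeve: 24 × 3.3 = 79.20 → 79.
right front: 35.5 × 3.3 = 117.15 → 117.

back 190; front 195; sleeve 79; right front 117.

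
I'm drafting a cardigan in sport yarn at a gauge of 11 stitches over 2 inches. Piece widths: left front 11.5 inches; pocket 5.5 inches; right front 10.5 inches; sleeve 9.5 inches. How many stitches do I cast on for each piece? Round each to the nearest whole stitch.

left front 63; pocket 30; right front 58; sleeve 52.

Rate = 11/2 = 5.5 sts per in.
left front: 11.5 × 5.5 = 63.25 → 63.
pocket: 5.5 × 5.5 = 30.25 → 30.
right front: 10.5 × 5.5 = 57.75 → 58.
sleeve: 9.5 × 5.5 = 52.25 → 52.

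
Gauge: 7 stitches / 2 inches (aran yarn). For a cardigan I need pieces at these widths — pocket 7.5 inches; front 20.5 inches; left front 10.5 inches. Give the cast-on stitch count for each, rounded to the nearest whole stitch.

pocket 26; front 72; left front 37.

Rate = 7/2 = 3.5 sts per in.
pocket: 7.5 × 3.5 = 26.25 → 26.
front: 20.5 × 3.5 = 71.75 → 72.
left front: 10.5 × 3.5 = 36.75 → 37.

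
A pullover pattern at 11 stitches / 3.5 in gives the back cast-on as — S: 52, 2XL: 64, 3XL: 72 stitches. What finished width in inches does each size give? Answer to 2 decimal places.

11/3.5 = 3.143 sts per in.
S: 52 / 3.143 = 16.545 → 16.55 in.
2XL: 64 / 3.143 = 20.364 → 20.36 in.
3XL: 72 / 3.143 = 22.909 → 22.91 in.

S 16.55 inches; 2XL 20.36 inches; 3XL 22.91 inches.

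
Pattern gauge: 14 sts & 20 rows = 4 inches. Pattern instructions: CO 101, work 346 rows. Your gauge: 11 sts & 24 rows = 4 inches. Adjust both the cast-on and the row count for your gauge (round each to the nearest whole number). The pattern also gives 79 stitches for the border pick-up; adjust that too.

Stitches: 101 × 11/14 = 79.36 → 79.
Rows: 346 × 24/20 = 415.20 → 415.
border pick-up: 79 × 11/14 = 62.07 → 62.

Cast on 79 stitches; work 415 rows; border pick-up 62 stitches.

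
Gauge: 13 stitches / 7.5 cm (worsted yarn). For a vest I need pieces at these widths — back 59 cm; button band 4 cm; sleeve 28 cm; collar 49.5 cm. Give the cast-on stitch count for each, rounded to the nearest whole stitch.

back 102; button band 7; sleeve 49; collar 86.

Rate = 13/7.5 = 1.733 sts per cm.
back: 59 × 1.733 = 102.27 → 102.
button band: 4 × 1.733 = 6.93 → 7.
sleeve: 28 × 1.733 = 48.53 → 49.
collar: 49.5 × 1.733 = 85.80 → 86.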